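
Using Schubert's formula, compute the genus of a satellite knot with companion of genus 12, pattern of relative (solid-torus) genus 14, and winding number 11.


Schubert: g(satellite) = g_rel(pattern) + |winding| * g(companion),
where g_rel(pattern) is the genus of the pattern relative to the solid torus.
= 14 + 11 * 12
= 14 + 132 = 146

146


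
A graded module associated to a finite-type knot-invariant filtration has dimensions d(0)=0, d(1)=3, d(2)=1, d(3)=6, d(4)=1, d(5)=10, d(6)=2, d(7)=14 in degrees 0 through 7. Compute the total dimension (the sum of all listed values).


Total dimension = d(0) + d(1) + ... + d(7)
= 0 + 3 + 1 + 6 + 1 + 10 + 2 + 14
= 37

37


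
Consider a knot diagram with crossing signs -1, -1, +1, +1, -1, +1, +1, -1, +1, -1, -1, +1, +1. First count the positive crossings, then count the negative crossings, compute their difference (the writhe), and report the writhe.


Step 1: Count positive crossings (+1).
Positive crossings: 7
Step 2: Count negative crossings (-1).
Negative crossings: 6
Step 3: Writhe = (positive) - (negative)
w = 7 - 6 = 1
Step 4: |w| = 1, and w is positive

1


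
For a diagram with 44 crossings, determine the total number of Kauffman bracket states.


Each crossing contributes 2 choices (A-smoothing or B-smoothing).
Total states = 2^44 = 17592186044416

17592186044416


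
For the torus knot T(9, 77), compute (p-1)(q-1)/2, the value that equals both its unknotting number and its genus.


For a torus knot T(p,q), both the unknotting number and genus equal (p-1)(q-1)/2.
= (9-1)(77-1)/2
= 8*76/2
= 608/2 = 304

304


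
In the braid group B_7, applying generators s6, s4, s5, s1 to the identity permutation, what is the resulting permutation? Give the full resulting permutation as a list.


Starting with identity [1, 2, 3, 4, 5, 6, 7].
Apply generators in sequence:
  After s6: [1, 2, 3, 4, 5, 7, 6]
  After s4: [1, 2, 3, 5, 4, 7, 6]
  After s5: [1, 2, 3, 5, 7, 4, 6]
  After s1: [2, 1, 3, 5, 7, 4, 6]
Final permutation: [2, 1, 3, 5, 7, 4, 6]

[2, 1, 3, 5, 7, 4, 6]


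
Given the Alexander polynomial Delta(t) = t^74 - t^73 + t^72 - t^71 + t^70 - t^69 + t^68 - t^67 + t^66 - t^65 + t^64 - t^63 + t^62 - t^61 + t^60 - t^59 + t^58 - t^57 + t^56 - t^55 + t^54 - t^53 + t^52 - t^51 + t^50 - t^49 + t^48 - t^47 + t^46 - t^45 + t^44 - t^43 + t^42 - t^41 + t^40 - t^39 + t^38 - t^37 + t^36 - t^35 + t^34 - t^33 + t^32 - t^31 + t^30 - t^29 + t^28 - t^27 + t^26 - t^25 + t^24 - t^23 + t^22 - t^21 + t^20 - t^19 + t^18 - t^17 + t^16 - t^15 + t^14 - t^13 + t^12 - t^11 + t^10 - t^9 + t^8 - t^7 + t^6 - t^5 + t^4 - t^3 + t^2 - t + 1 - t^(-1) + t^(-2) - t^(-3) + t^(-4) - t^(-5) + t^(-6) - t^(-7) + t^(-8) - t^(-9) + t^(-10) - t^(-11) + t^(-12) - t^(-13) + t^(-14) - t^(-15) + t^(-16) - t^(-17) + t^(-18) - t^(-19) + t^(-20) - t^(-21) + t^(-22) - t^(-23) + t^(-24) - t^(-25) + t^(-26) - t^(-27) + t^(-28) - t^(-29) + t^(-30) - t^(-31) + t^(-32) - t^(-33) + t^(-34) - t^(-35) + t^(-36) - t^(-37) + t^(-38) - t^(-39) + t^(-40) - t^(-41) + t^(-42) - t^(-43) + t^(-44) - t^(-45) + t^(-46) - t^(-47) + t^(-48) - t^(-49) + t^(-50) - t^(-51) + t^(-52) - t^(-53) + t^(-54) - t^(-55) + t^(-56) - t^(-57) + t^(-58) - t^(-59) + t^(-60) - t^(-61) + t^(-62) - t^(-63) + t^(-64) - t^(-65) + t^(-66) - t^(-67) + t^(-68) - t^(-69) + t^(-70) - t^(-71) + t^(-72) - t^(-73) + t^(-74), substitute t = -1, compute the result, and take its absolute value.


Step 1: The polynomial has 149 terms with alternating signs, exponents from 74 down to -74.
Step 2: Substitute t = -1. The i-th term has coefficient (-1)^i and exponent (m-i),
  so its value is (-1)^i * (-1)^(m-i) = (-1)^m = 1 for every i.
Step 3: All 149 terms equal 1, so Delta(-1) = 149 * (1) = 149
Step 4: |Delta(-1)| = 149

149


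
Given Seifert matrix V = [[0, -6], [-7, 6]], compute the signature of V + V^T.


Step 1: V + V^T = [[0, -13], [-13, 12]]
Step 2: trace = 12, det = -169
Step 3: Discriminant = 12^2 - 4*(-169) = 820
Step 4: Eigenvalues: 20.3178, -8.31782
Step 5: Signature = (# positive eigenvalues) - (# negative eigenvalues) = 0

0


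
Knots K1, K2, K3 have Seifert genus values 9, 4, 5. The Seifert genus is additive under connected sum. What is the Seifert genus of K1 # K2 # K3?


The Seifert genus is additive under connected sum.
Seifert genus(K1 # K2 # K3) = (9) + (4) + (5)
= 18

18


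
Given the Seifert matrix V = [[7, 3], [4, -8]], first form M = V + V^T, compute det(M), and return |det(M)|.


Step 1: Form V + V^T where V = [[7, 3], [4, -8]]
  V^T = [[7, 4], [3, -8]]
  V + V^T = [[14, 7], [7, -16]]
Step 2: det(V + V^T) = 14*(-16) - 7*7
  = -224 - 49 = -273
Step 3: Knot determinant = |det(V + V^T)| = |-273| = 273

273


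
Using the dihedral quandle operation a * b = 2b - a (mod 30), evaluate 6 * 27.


6 * 27 = 2*27 - 6 mod 30
= 54 - 6 mod 30
= 48 mod 30 = 18

18


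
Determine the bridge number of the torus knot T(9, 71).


The bridge number of T(p,q) is min(p,q).
min(9, 71) = 9

9


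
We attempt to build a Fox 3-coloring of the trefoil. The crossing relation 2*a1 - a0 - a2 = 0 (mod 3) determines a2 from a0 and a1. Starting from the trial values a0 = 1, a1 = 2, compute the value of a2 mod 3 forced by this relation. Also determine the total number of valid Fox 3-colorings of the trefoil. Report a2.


Step 1: Apply the given crossing relation 2*a1 - a0 - a2 = 0 (mod 3).
  a2 = 2*a1 - a0 mod 3
  a2 = 2*2 - 1 mod 3
  a2 = 4 - 1 mod 3
  a2 = 3 mod 3 = 0
Step 2: The trefoil has determinant 3.
  Number of Fox p-colorings (p prime) is p^2 if p = 3, else p.
  Since p = 3 divides det = 3, the trefoil is 3-colorable.
  (Indeed for p = 3 any choice of a0, a1 extends to a valid coloring; the trial (a0, a1, a2) = (1, 2, 0) satisfies all three crossing relations.)
  Total colorings = 3^2 = 9
Step 3: a2 = 0, total Fox 3-colorings = 9

0


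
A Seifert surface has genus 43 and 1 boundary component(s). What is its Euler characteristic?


chi = 2 - 2g - b
= 2 - 2*43 - 1
= 2 - 86 - 1 = -85

-85


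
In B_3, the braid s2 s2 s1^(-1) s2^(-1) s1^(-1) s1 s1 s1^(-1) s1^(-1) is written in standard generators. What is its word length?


The word length counts the number of generators (including inverses).
Listing each generator: s2, s2, s1^(-1), s2^(-1), s1^(-1), s1, s1, s1^(-1), s1^(-1)
There are 9 generators in this braid word.

9


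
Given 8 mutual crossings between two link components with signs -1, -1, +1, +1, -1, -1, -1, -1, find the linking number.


Step 1: Count positive crossings: 2
Step 2: Count negative crossings: 6
Step 3: Sum of signs = 2 - 6 = -4
Step 4: Linking number = sum/2 = -4/2 = -2

-2


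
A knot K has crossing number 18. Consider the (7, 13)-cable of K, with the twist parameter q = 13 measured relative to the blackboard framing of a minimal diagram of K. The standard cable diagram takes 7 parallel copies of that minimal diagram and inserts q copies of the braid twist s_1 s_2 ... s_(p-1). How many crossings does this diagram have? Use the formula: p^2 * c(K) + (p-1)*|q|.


Step 1: Each of the c(K) crossings of the companion diagram becomes p*p = p^2 crossings among the p parallel strands, and each of the |q| twists s_1 s_2 ... s_(p-1) adds (p-1) crossings.
  Crossings = p^2 * c(K) + (p-1)*|q|
Step 2: = 7^2 * 18 + (7-1)*13
Step 3: = 49*18 + 6*13
Step 4: = 882 + 78 = 960

960


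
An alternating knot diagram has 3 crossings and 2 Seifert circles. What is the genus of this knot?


For alternating knots, g = (c - s + 1)/2.
= (3 - 2 + 1)/2
= 2/2 = 1

1


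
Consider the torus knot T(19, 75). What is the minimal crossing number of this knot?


For a torus knot T(p, q) with gcd(p,q)=1,
the crossing number is min(p*(q-1), q*(p-1)).
p*(q-1) = 19*74 = 1406
q*(p-1) = 75*18 = 1350
min(1406, 1350) = 1350

1350


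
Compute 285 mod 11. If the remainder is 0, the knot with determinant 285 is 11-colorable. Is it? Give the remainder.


Step 1: A knot is p-colorable if and only if p divides its determinant.
Step 2: Compute 285 mod 11.
285 = 25 * 11 + 10
Step 3: 285 mod 11 = 10
Step 4: The knot is 11-colorable: no

10


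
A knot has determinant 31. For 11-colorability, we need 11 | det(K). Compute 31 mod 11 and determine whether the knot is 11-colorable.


Step 1: A knot is p-colorable if and only if p divides its determinant.
Step 2: Compute 31 mod 11.
31 = 2 * 11 + 9
Step 3: 31 mod 11 = 9
Step 4: The knot is 11-colorable: no

9


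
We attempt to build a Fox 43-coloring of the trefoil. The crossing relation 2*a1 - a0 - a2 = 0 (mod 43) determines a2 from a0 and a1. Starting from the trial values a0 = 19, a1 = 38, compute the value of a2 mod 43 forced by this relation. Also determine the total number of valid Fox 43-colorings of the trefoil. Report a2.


Step 1: Apply the given crossing relation 2*a1 - a0 - a2 = 0 (mod 43).
  a2 = 2*a1 - a0 mod 43
  a2 = 2*38 - 19 mod 43
  a2 = 76 - 19 mod 43
  a2 = 57 mod 43 = 14
Step 2: The trefoil has determinant 3.
  Number of Fox p-colorings (p prime) is p^2 if p = 3, else p.
  Since 43 does not divide 3, only trivial (constant) colorings exist.
  (So the trial a0 = 19, a1 = 38 with a0 != a1 does NOT extend to a valid coloring of the whole trefoil: the other two crossing relations require 3*(a1 - a0) = 0 (mod 43), which fails.)
  Total colorings = 43
Step 3: a2 = 14, total Fox 43-colorings = 43

14


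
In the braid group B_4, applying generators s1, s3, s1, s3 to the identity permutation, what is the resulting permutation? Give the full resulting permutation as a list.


Starting with identity [1, 2, 3, 4].
Apply generators in sequence:
  After s1: [2, 1, 3, 4]
  After s3: [2, 1, 4, 3]
  After s1: [1, 2, 4, 3]
  After s3: [1, 2, 3, 4]
Final permutation: [1, 2, 3, 4]

[1, 2, 3, 4]


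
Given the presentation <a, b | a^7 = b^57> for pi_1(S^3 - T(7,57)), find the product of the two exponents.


The relation is a^7 = b^57.
Product of exponents = 7 * 57
= 399

399


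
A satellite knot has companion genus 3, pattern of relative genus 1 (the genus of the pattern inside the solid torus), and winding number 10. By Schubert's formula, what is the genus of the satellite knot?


Schubert: g(satellite) = g_rel(pattern) + |winding| * g(companion),
where g_rel(pattern) is the genus of the pattern relative to the solid torus.
= 1 + 10 * 3
= 1 + 30 = 31

31


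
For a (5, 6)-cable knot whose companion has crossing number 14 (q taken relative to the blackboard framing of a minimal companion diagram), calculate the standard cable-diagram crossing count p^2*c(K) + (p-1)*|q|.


Step 1: Each of the c(K) crossings of the companion diagram becomes p*p = p^2 crossings among the p parallel strands, and each of the |q| twists s_1 s_2 ... s_(p-1) adds (p-1) crossings.
  Crossings = p^2 * c(K) + (p-1)*|q|
Step 2: = 5^2 * 14 + (5-1)*6
Step 3: = 25*14 + 4*6
Step 4: = 350 + 24 = 374

374


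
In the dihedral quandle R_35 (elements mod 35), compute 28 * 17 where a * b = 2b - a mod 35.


28 * 17 = 2*17 - 28 mod 35
= 34 - 28 mod 35
= 6 mod 35 = 6

6


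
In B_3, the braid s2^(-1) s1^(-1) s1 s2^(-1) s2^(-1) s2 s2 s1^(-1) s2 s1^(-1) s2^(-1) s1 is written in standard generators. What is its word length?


The word length counts the number of generators (including inverses).
Listing each generator: s2^(-1), s1^(-1), s1, s2^(-1), s2^(-1), s2, s2, s1^(-1), s2, s1^(-1), s2^(-1), s1
There are 12 generators in this braid word.

12


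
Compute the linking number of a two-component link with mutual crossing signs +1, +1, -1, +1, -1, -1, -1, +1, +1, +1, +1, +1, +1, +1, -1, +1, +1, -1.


Step 1: Count positive crossings: 12
Step 2: Count negative crossings: 6
Step 3: Sum of signs = 12 - 6 = 6
Step 4: Linking number = sum/2 = 6/2 = 3

3


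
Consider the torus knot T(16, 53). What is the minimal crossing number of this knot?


For a torus knot T(p, q) with gcd(p,q)=1,
the crossing number is min(p*(q-1), q*(p-1)).
p*(q-1) = 16*52 = 832
q*(p-1) = 53*15 = 795
min(832, 795) = 795

795


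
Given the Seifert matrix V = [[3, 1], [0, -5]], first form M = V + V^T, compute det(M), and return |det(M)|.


Step 1: Form V + V^T where V = [[3, 1], [0, -5]]
  V^T = [[3, 0], [1, -5]]
  V + V^T = [[6, 1], [1, -10]]
Step 2: det(V + V^T) = 6*(-10) - 1*1
  = -60 - 1 = -61
Step 3: Knot determinant = |det(V + V^T)| = |-61| = 61

61


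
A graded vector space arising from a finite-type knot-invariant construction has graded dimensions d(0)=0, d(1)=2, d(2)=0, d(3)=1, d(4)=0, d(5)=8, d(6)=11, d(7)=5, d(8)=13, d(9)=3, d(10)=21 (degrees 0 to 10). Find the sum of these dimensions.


Total dimension = d(0) + d(1) + ... + d(10)
= 0 + 2 + 0 + 1 + 0 + 8 + 11 + 5 + 13 + 3 + 21
= 64

64


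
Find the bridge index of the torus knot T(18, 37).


The bridge number of T(p,q) is min(p,q).
min(18, 37) = 18

18


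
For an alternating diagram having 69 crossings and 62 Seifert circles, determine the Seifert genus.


For alternating knots, g = (c - s + 1)/2.
= (69 - 62 + 1)/2
= 8/2 = 4

4


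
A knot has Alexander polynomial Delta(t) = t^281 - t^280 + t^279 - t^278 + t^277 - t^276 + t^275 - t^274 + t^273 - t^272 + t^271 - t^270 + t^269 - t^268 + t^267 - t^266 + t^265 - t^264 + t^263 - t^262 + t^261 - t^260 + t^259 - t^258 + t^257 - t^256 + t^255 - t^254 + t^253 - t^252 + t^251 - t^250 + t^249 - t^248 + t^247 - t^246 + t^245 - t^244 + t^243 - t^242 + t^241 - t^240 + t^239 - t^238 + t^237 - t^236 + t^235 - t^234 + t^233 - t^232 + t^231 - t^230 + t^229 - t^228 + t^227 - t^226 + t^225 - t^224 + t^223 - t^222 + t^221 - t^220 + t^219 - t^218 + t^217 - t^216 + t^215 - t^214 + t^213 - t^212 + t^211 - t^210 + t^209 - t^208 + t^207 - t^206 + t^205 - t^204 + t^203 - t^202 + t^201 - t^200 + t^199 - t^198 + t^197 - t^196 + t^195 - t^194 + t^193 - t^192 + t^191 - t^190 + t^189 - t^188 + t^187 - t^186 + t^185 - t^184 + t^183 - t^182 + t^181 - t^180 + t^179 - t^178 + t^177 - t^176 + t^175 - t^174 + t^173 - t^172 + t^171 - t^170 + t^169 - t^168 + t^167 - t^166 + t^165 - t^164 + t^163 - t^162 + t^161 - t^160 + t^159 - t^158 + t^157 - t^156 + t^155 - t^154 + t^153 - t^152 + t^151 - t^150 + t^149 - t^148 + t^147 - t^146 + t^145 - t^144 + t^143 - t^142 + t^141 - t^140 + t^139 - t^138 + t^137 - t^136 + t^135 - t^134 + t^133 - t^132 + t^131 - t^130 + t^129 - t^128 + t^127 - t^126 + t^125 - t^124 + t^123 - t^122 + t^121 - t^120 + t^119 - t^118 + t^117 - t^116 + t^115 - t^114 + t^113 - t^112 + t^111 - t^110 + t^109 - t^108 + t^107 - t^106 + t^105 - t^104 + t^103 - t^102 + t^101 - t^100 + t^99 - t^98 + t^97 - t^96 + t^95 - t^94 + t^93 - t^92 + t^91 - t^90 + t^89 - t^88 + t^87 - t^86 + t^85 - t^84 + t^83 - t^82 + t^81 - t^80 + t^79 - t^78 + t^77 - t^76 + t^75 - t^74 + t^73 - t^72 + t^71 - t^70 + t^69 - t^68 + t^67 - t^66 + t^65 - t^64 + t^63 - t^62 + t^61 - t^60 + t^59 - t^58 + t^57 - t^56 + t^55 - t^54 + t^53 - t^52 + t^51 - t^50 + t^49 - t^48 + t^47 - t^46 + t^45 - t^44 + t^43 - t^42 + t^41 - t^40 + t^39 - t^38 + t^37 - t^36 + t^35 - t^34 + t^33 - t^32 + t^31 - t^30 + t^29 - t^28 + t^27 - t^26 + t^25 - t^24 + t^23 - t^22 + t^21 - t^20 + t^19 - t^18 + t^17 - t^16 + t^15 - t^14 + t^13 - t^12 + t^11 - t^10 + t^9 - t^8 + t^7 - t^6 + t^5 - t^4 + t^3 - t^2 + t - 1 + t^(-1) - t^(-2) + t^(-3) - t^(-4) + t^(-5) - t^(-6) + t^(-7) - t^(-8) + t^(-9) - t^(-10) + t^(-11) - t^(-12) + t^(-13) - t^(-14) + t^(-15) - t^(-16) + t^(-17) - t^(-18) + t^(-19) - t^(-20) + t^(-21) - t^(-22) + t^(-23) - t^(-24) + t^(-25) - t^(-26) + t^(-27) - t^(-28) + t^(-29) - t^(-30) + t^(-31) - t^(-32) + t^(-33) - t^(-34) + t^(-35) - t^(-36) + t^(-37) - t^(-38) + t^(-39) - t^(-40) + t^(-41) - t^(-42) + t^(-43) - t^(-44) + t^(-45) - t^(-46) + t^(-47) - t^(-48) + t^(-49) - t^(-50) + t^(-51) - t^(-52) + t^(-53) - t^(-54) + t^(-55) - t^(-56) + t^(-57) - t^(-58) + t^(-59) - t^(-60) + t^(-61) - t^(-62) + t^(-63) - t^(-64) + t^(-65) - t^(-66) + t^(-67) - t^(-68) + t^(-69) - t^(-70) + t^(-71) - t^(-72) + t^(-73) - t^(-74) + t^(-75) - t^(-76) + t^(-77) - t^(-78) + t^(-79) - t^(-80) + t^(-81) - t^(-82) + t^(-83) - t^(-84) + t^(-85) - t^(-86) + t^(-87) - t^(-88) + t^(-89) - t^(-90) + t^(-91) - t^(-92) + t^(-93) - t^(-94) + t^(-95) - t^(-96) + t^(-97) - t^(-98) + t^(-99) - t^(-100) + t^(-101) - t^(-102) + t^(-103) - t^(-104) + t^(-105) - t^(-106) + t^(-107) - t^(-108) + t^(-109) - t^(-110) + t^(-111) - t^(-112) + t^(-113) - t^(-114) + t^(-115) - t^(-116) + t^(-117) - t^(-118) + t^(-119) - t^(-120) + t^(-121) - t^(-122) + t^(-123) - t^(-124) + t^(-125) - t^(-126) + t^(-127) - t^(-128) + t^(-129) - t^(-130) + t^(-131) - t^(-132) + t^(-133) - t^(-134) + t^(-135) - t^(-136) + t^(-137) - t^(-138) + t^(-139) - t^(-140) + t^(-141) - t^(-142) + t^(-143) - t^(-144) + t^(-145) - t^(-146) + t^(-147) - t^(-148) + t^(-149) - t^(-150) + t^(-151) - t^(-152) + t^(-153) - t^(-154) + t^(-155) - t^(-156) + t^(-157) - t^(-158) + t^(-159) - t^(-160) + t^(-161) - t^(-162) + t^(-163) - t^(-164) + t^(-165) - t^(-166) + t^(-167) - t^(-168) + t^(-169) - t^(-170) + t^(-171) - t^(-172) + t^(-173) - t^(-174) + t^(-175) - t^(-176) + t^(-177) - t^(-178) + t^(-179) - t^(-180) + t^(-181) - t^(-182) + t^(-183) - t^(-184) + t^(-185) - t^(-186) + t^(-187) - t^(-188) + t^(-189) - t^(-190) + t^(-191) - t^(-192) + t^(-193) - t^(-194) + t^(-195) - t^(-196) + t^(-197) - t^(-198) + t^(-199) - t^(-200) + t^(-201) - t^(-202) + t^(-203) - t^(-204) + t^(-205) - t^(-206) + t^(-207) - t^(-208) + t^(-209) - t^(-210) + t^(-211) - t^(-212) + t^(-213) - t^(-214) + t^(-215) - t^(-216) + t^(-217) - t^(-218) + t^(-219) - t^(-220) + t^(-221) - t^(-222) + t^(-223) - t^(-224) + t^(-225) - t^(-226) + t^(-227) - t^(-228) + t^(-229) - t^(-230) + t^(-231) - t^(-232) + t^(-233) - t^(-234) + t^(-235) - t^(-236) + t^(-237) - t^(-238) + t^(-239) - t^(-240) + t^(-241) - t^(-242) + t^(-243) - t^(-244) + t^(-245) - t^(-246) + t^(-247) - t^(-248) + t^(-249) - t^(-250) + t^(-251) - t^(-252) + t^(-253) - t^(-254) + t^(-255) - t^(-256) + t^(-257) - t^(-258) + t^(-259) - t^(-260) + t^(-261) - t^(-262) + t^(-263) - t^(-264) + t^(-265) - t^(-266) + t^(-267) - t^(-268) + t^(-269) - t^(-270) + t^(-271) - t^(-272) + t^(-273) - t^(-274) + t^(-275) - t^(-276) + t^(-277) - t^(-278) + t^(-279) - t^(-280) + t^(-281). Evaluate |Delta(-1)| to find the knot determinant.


Step 1: The polynomial has 563 terms with alternating signs, exponents from 281 down to -281.
Step 2: Substitute t = -1. The i-th term has coefficient (-1)^i and exponent (m-i),
  so its value is (-1)^i * (-1)^(m-i) = (-1)^m = -1 for every i.
Step 3: All 563 terms equal -1, so Delta(-1) = 563 * (-1) = -563
Step 4: |Delta(-1)| = 563

563


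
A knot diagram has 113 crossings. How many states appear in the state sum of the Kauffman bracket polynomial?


Each crossing contributes 2 choices (A-smoothing or B-smoothing).
Total states = 2^113 = 10384593717069655257060992658440192

10384593717069655257060992658440192


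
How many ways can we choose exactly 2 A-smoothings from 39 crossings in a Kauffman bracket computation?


We choose which 2 of 39 crossings get A-smoothings.
C(39, 2) = 39! / (2! * 37!)
= 741

741


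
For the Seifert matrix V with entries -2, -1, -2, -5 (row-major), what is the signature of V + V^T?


Step 1: V + V^T = [[-4, -3], [-3, -10]]
Step 2: trace = -14, det = 31
Step 3: Discriminant = (-14)^2 - 4*31 = 72
Step 4: Eigenvalues: -2.75736, -11.2426
Step 5: Signature = (# positive eigenvalues) - (# negative eigenvalues) = -2

-2


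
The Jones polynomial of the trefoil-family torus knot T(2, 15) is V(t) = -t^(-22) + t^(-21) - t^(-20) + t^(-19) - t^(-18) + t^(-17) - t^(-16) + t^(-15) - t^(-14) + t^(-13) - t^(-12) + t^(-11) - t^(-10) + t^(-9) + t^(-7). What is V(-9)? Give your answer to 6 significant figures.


Substituting t = -9 into V(t) = -t^(-22) + t^(-21) - t^(-20) + t^(-19) - t^(-18) + t^(-17) - t^(-16) + t^(-15) - t^(-14) + t^(-13) - t^(-12) + t^(-11) - t^(-10) + t^(-9) + t^(-7):
  (-)t^(-22) = -1.01546e-21
  (+)t^(-21) = -9.13918e-21
  (-)t^(-20) = -8.22526e-20
  (+)t^(-19) = -7.40274e-19
  (-)t^(-18) = -6.66246e-18
  (+)t^(-17) = -5.99622e-17
  (-)t^(-16) = -5.3966e-16
  (+)t^(-15) = -4.85694e-15
  (-)t^(-14) = -4.37124e-14
  (+)t^(-13) = -3.93412e-13
  (-)t^(-12) = -3.54071e-12
  (+)t^(-11) = -3.18664e-11
  (-)t^(-10) = -2.86797e-10
  (+)t^(-9) = -2.58117e-09
  (+)t^(-7) = -2.09075e-07
Sum = (-1.01546e-21) + (-9.13918e-21) + (-8.22526e-20) + (-7.40274e-19) + (-6.66246e-18) + (-5.99622e-17) + (-5.3966e-16) + (-4.85694e-15) + (-4.37124e-14) + (-3.93412e-13) + (-3.54071e-12) + (-3.18664e-11) + (-2.86797e-10) + (-2.58117e-09) + (-2.09075e-07)
= -2.119789798e-07
Rounded to 6 significant figures: -2.11979e-07

-2.11979e-07


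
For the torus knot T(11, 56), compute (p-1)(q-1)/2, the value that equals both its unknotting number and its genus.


For a torus knot T(p,q), both the unknotting number and genus equal (p-1)(q-1)/2.
= (11-1)(56-1)/2
= 10*55/2
= 550/2 = 275

275


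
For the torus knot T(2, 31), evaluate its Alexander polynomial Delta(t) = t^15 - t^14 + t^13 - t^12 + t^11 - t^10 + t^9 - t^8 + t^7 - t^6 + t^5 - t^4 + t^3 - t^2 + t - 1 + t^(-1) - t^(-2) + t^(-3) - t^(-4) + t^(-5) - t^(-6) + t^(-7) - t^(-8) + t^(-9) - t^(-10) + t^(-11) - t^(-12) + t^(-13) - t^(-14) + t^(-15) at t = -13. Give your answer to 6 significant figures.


Substituting t = -13 into Delta(t) = t^15 - t^14 + t^13 - t^12 + t^11 - t^10 + t^9 - t^8 + t^7 - t^6 + t^5 - t^4 + t^3 - t^2 + t - 1 + t^(-1) - t^(-2) + t^(-3) - t^(-4) + t^(-5) - t^(-6) + t^(-7) - t^(-8) + t^(-9) - t^(-10) + t^(-11) - t^(-12) + t^(-13) - t^(-14) + t^(-15):
Term values: (-51185893014090760) + (-3937376385699289) + (-302875106592253) + (-23298085122481) + (-1792160394037) + (-137858491849) + (-10604499373) + (-815730721) + (-62748517) + (-4826809) + (-371293) + (-28561) + (-2197) + (-169) + (-13) + (-1) + (-0.0769231) + (-0.00591716) + (-0.000455166) + (-3.50128e-05) + (-2.69329e-06) + (-2.07176e-07) + (-1.59366e-08) + (-1.22589e-09) + (-9.42996e-11) + (-7.25382e-12) + (-5.57986e-13) + (-4.2922e-14) + (-3.30169e-15) + (-2.53976e-16) + (-1.95366e-17)
Sum = -5.54513841e+16
Rounded to 6 significant figures: -5.54514e+16

-5.54514e+16


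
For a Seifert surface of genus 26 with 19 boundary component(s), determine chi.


chi = 2 - 2g - b
= 2 - 2*26 - 19
= 2 - 52 - 19 = -69

-69


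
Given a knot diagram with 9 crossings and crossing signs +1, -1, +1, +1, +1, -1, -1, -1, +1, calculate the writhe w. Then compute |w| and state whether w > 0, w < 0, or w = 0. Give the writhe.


Step 1: Count positive crossings (+1).
Positive crossings: 5
Step 2: Count negative crossings (-1).
Negative crossings: 4
Step 3: Writhe = (positive) - (negative)
w = 5 - 4 = 1
Step 4: |w| = 1, and w is positive

1


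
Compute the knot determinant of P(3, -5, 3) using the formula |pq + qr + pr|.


Step 1: Compute pq + qr + pr.
pq = 3*(-5) = -15
qr = (-5)*3 = -15
pr = 3*3 = 9
pq + qr + pr = -15 + (-15) + 9 = -21
Step 2: Take absolute value.
det(P(3,-5,3)) = |-21| = 21

21


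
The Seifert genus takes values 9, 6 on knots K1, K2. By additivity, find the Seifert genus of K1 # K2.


The Seifert genus is additive under connected sum.
Seifert genus(K1 # K2) = (9) + (6)
= 15

15


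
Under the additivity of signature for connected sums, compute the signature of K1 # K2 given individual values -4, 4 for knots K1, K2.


The signature is additive under connected sum.
signature(K1 # K2) = (-4) + (4)
= 0

0


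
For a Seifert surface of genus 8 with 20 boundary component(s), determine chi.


chi = 2 - 2g - b
= 2 - 2*8 - 20
= 2 - 16 - 20 = -34

-34


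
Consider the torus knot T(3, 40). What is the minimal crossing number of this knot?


For a torus knot T(p, q) with gcd(p,q)=1,
the crossing number is min(p*(q-1), q*(p-1)).
p*(q-1) = 3*39 = 117
q*(p-1) = 40*2 = 80
min(117, 80) = 80

80


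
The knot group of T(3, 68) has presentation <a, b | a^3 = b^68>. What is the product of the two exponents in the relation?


The relation is a^3 = b^68.
Product of exponents = 3 * 68
= 204

204


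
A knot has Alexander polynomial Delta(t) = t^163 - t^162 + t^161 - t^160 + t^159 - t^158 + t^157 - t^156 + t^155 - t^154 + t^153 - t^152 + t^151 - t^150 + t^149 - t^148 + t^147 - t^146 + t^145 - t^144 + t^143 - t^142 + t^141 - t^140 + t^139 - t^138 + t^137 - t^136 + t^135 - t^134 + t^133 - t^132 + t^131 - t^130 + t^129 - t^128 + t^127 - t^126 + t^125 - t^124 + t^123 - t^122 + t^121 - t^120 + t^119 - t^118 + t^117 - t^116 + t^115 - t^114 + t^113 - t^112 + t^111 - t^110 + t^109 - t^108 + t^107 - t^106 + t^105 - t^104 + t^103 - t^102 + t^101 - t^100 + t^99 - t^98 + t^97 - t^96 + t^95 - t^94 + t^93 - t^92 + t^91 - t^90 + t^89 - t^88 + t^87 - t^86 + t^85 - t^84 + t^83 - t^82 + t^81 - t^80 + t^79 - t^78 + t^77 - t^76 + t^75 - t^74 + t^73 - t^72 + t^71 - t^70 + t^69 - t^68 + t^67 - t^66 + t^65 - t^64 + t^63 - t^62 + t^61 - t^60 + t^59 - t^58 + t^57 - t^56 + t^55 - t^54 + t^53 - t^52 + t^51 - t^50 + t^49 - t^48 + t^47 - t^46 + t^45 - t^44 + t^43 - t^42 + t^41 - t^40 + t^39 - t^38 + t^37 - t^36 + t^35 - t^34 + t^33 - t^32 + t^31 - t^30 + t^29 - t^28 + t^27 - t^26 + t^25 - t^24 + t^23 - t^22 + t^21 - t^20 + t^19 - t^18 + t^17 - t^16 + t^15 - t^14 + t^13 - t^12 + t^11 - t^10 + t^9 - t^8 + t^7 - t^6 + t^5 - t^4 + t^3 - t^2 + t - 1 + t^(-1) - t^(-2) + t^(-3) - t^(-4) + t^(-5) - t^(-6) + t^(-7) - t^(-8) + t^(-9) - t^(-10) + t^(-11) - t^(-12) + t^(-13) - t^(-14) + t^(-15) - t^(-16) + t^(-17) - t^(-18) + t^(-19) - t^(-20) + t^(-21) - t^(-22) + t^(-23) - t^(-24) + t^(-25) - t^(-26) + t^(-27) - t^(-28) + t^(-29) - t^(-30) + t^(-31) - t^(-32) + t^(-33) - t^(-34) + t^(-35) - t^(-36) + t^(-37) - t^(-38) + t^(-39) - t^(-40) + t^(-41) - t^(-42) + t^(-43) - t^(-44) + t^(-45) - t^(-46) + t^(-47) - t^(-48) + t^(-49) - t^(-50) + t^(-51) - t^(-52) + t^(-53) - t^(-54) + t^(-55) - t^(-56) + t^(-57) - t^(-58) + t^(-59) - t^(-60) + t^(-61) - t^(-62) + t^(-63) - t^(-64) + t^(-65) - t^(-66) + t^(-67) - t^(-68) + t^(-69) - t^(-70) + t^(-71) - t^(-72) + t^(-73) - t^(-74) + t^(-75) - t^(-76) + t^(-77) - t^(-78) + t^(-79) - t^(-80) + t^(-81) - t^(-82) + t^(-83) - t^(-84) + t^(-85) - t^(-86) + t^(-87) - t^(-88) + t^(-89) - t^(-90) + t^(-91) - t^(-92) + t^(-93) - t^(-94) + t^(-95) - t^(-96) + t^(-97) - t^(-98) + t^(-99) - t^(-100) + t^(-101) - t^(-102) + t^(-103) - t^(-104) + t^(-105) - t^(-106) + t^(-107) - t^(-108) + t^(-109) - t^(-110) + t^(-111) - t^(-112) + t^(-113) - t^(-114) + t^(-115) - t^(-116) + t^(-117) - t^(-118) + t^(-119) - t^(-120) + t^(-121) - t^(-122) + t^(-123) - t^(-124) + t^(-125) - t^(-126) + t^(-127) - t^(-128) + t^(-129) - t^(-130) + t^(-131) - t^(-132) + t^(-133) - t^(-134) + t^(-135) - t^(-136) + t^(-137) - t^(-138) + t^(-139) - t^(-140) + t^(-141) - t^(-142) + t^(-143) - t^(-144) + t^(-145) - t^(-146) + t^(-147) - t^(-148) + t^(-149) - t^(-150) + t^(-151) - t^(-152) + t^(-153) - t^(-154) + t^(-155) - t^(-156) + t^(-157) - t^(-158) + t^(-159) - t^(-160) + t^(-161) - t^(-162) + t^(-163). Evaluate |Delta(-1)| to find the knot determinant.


Step 1: The polynomial has 327 terms with alternating signs, exponents from 163 down to -163.
Step 2: Substitute t = -1. The i-th term has coefficient (-1)^i and exponent (m-i),
  so its value is (-1)^i * (-1)^(m-i) = (-1)^m = -1 for every i.
Step 3: All 327 terms equal -1, so Delta(-1) = 327 * (-1) = -327
Step 4: |Delta(-1)| = 327

327


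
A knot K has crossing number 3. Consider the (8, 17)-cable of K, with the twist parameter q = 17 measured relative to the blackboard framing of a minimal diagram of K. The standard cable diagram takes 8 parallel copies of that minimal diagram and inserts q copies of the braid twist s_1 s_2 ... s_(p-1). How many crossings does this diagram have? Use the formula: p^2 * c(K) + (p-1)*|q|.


Step 1: Each of the c(K) crossings of the companion diagram becomes p*p = p^2 crossings among the p parallel strands, and each of the |q| twists s_1 s_2 ... s_(p-1) adds (p-1) crossings.
  Crossings = p^2 * c(K) + (p-1)*|q|
Step 2: = 8^2 * 3 + (8-1)*17
Step 3: = 64*3 + 7*17
Step 4: = 192 + 119 = 311

311


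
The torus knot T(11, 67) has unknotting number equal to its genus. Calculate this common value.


For a torus knot T(p,q), both the unknotting number and genus equal (p-1)(q-1)/2.
= (11-1)(67-1)/2
= 10*66/2
= 660/2 = 330

330


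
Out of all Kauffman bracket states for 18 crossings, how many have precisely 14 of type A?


We choose which 14 of 18 crossings get A-smoothings.
C(18, 14) = 18! / (14! * 4!)
= 3060

3060


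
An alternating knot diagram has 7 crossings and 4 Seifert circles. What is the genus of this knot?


For alternating knots, g = (c - s + 1)/2.
= (7 - 4 + 1)/2
= 4/2 = 2

2


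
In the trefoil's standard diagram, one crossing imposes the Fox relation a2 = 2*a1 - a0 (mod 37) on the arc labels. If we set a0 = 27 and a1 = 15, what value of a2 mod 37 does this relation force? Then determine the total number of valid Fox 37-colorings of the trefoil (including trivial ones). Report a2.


Step 1: Apply the given crossing relation 2*a1 - a0 - a2 = 0 (mod 37).
  a2 = 2*a1 - a0 mod 37
  a2 = 2*15 - 27 mod 37
  a2 = 30 - 27 mod 37
  a2 = 3 mod 37 = 3
Step 2: The trefoil has determinant 3.
  Number of Fox p-colorings (p prime) is p^2 if p = 3, else p.
  Since 37 does not divide 3, only trivial (constant) colorings exist.
  (So the trial a0 = 27, a1 = 15 with a0 != a1 does NOT extend to a valid coloring of the whole trefoil: the other two crossing relations require 3*(a1 - a0) = 0 (mod 37), which fails.)
  Total colorings = 37
Step 3: a2 = 3, total Fox 37-colorings = 37

3


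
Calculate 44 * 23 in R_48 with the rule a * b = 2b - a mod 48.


44 * 23 = 2*23 - 44 mod 48
= 46 - 44 mod 48
= 2 mod 48 = 2

2


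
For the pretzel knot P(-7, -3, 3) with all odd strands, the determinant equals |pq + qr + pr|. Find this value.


Step 1: Compute pq + qr + pr.
pq = (-7)*(-3) = 21
qr = (-3)*3 = -9
pr = (-7)*3 = -21
pq + qr + pr = 21 + (-9) + (-21) = -9
Step 2: Take absolute value.
det(P(-7,-3,3)) = |-9| = 9

9


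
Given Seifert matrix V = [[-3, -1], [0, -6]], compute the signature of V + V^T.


Step 1: V + V^T = [[-6, -1], [-1, -12]]
Step 2: trace = -18, det = 71
Step 3: Discriminant = (-18)^2 - 4*71 = 40
Step 4: Eigenvalues: -5.83772, -12.1623
Step 5: Signature = (# positive eigenvalues) - (# negative eigenvalues) = -2

-2


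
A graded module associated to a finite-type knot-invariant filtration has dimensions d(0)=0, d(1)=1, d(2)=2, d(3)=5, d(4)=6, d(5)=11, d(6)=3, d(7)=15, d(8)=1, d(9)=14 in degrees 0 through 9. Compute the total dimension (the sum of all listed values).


Total dimension = d(0) + d(1) + ... + d(9)
= 0 + 1 + 2 + 5 + 6 + 11 + 3 + 15 + 1 + 14
= 58

58


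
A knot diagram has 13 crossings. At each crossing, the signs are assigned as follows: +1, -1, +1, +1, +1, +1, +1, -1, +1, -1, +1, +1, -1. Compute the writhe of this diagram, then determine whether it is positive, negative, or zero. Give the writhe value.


Step 1: Count positive crossings (+1).
Positive crossings: 9
Step 2: Count negative crossings (-1).
Negative crossings: 4
Step 3: Writhe = (positive) - (negative)
w = 9 - 4 = 5
Step 4: |w| = 5, and w is positive

5


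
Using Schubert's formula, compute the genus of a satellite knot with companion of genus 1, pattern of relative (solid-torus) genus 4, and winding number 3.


Schubert: g(satellite) = g_rel(pattern) + |winding| * g(companion),
where g_rel(pattern) is the genus of the pattern relative to the solid torus.
= 4 + 3 * 1
= 4 + 3 = 7

7


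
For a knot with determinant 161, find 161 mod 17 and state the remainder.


Step 1: A knot is p-colorable if and only if p divides its determinant.
Step 2: Compute 161 mod 17.
161 = 9 * 17 + 8
Step 3: 161 mod 17 = 8
Step 4: The knot is 17-colorable: no

8


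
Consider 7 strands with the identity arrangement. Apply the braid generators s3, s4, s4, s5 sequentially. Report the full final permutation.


Starting with identity [1, 2, 3, 4, 5, 6, 7].
Apply generators in sequence:
  After s3: [1, 2, 4, 3, 5, 6, 7]
  After s4: [1, 2, 4, 5, 3, 6, 7]
  After s4: [1, 2, 4, 3, 5, 6, 7]
  After s5: [1, 2, 4, 3, 6, 5, 7]
Final permutation: [1, 2, 4, 3, 6, 5, 7]

[1, 2, 4, 3, 6, 5, 7]


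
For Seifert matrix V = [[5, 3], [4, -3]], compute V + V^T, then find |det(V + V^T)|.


Step 1: Form V + V^T where V = [[5, 3], [4, -3]]
  V^T = [[5, 4], [3, -3]]
  V + V^T = [[10, 7], [7, -6]]
Step 2: det(V + V^T) = 10*(-6) - 7*7
  = -60 - 49 = -109
Step 3: Knot determinant = |det(V + V^T)| = |-109| = 109

109


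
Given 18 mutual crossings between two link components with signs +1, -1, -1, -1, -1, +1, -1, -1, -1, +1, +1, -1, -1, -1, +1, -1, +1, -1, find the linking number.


Step 1: Count positive crossings: 6
Step 2: Count negative crossings: 12
Step 3: Sum of signs = 6 - 12 = -6
Step 4: Linking number = sum/2 = -6/2 = -3

-3


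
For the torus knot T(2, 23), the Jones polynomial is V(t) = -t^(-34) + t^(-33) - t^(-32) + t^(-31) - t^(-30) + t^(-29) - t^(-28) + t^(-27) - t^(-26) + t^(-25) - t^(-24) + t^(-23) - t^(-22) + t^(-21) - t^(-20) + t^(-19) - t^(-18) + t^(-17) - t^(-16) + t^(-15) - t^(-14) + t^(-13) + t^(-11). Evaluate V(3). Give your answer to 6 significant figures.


Substituting t = 3 into V(t) = -t^(-34) + t^(-33) - t^(-32) + t^(-31) - t^(-30) + t^(-29) - t^(-28) + t^(-27) - t^(-26) + t^(-25) - t^(-24) + t^(-23) - t^(-22) + t^(-21) - t^(-20) + t^(-19) - t^(-18) + t^(-17) - t^(-16) + t^(-15) - t^(-14) + t^(-13) + t^(-11):
  (-)t^(-34) = -5.99622e-17
  (+)t^(-33) = 1.79887e-16
  (-)t^(-32) = -5.3966e-16
  (+)t^(-31) = 1.61898e-15
  (-)t^(-30) = -4.85694e-15
  (+)t^(-29) = 1.45708e-14
  (-)t^(-28) = -4.37124e-14
  (+)t^(-27) = 1.31137e-13
  (-)t^(-26) = -3.93412e-13
  (+)t^(-25) = 1.18024e-12
  (-)t^(-24) = -3.54071e-12
  (+)t^(-23) = 1.06221e-11
  (-)t^(-22) = -3.18664e-11
  (+)t^(-21) = 9.55991e-11
  (-)t^(-20) = -2.86797e-10
  (+)t^(-19) = 8.60392e-10
  (-)t^(-18) = -2.58117e-09
  (+)t^(-17) = 7.74352e-09
  (-)t^(-16) = -2.32306e-08
  (+)t^(-15) = 6.96917e-08
  (-)t^(-14) = -2.09075e-07
  (+)t^(-13) = 6.27225e-07
  (+)t^(-11) = 5.64503e-06
Sum = (-5.99622e-17) + (1.79887e-16) + (-5.3966e-16) + (1.61898e-15) + (-4.85694e-15) + (1.45708e-14) + (-4.37124e-14) + (1.31137e-13) + (-3.93412e-13) + (1.18024e-12) + (-3.54071e-12) + (1.06221e-11) + (-3.18664e-11) + (9.55991e-11) + (-2.86797e-10) + (8.60392e-10) + (-2.58117e-09) + (7.74352e-09) + (-2.32306e-08) + (6.96917e-08) + (-2.09075e-07) + (6.27225e-07) + (5.64503e-06)
= 6.115448375e-06
Rounded to 6 significant figures: 6.11545e-06

6.11545e-06


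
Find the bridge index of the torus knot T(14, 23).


The bridge number of T(p,q) is min(p,q).
min(14, 23) = 14

14


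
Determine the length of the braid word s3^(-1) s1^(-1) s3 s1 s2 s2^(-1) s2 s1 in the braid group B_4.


The word length counts the number of generators (including inverses).
Listing each generator: s3^(-1), s1^(-1), s3, s1, s2, s2^(-1), s2, s1
There are 8 generators in this braid word.

8


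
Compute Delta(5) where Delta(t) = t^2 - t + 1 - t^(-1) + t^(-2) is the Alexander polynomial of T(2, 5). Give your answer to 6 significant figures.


Substituting t = 5 into Delta(t) = t^2 - t + 1 - t^(-1) + t^(-2):
Term values: (25) + (-5) + (1) + (-0.2) + (0.04)
Sum = 20.84
Rounded to 6 significant figures: 20.84

20.84


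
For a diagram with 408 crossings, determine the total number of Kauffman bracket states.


Each crossing contributes 2 choices (A-smoothing or B-smoothing).
Total states = 2^408 = 661055968790248598951915308032771039828404682964281219284648795274405791236311345825189210439715284847591212025023358304256

661055968790248598951915308032771039828404682964281219284648795274405791236311345825189210439715284847591212025023358304256


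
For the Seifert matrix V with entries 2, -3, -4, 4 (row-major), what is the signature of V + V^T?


Step 1: V + V^T = [[4, -7], [-7, 8]]
Step 2: trace = 12, det = -17
Step 3: Discriminant = 12^2 - 4*(-17) = 212
Step 4: Eigenvalues: 13.2801, -1.28011
Step 5: Signature = (# positive eigenvalues) - (# negative eigenvalues) = 0

0


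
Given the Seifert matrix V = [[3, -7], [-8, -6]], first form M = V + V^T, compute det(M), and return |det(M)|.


Step 1: Form V + V^T where V = [[3, -7], [-8, -6]]
  V^T = [[3, -8], [-7, -6]]
  V + V^T = [[6, -15], [-15, -12]]
Step 2: det(V + V^T) = 6*(-12) - (-15)*(-15)
  = -72 - 225 = -297
Step 3: Knot determinant = |det(V + V^T)| = |-297| = 297

297


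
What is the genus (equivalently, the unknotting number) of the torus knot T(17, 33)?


For a torus knot T(p,q), both the unknotting number and genus equal (p-1)(q-1)/2.
= (17-1)(33-1)/2
= 16*32/2
= 512/2 = 256

256


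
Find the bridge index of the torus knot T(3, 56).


The bridge number of T(p,q) is min(p,q).
min(3, 56) = 3

3


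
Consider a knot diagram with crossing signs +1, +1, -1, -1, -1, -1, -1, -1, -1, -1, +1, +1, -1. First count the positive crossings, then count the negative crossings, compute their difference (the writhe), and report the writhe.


Step 1: Count positive crossings (+1).
Positive crossings: 4
Step 2: Count negative crossings (-1).
Negative crossings: 9
Step 3: Writhe = (positive) - (negative)
w = 4 - 9 = -5
Step 4: |w| = 5, and w is negative

-5


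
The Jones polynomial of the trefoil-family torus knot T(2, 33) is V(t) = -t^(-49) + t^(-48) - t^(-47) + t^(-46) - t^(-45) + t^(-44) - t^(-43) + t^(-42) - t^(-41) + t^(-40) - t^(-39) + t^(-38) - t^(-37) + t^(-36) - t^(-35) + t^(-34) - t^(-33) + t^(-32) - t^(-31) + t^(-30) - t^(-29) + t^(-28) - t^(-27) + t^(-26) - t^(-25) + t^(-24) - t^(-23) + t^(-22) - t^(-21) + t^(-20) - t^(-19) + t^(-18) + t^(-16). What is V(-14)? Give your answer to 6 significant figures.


Substituting t = -14 into V(t) = -t^(-49) + t^(-48) - t^(-47) + t^(-46) - t^(-45) + t^(-44) - t^(-43) + t^(-42) - t^(-41) + t^(-40) - t^(-39) + t^(-38) - t^(-37) + t^(-36) - t^(-35) + t^(-34) - t^(-33) + t^(-32) - t^(-31) + t^(-30) - t^(-29) + t^(-28) - t^(-27) + t^(-26) - t^(-25) + t^(-24) - t^(-23) + t^(-22) - t^(-21) + t^(-20) - t^(-19) + t^(-18) + t^(-16):
  (-)t^(-49) = 6.91395e-57
  (+)t^(-48) = 9.67953e-56
  (-)t^(-47) = 1.35513e-54
  (+)t^(-46) = 1.89719e-53
  (-)t^(-45) = 2.65606e-52
  (+)t^(-44) = 3.71849e-51
  (-)t^(-43) = 5.20588e-50
  (+)t^(-42) = 7.28824e-49
  (-)t^(-41) = 1.02035e-47
  (+)t^(-40) = 1.42849e-46
  (-)t^(-39) = 1.99989e-45
  (+)t^(-38) = 2.79985e-44
  (-)t^(-37) = 3.91979e-43
  (+)t^(-36) = 5.4877e-42
  (-)t^(-35) = 7.68279e-41
  (+)t^(-34) = 1.07559e-39
  (-)t^(-33) = 1.50583e-38
  (+)t^(-32) = 2.10816e-37
  (-)t^(-31) = 2.95142e-36
  (+)t^(-30) = 4.13199e-35
  (-)t^(-29) = 5.78478e-34
  (+)t^(-28) = 8.09869e-33
  (-)t^(-27) = 1.13382e-31
  (+)t^(-26) = 1.58734e-30
  (-)t^(-25) = 2.22228e-29
  (+)t^(-24) = 3.11119e-28
  (-)t^(-23) = 4.35567e-27
  (+)t^(-22) = 6.09794e-26
  (-)t^(-21) = 8.53712e-25
  (+)t^(-20) = 1.1952e-23
  (-)t^(-19) = 1.67327e-22
  (+)t^(-18) = 2.34258e-21
  (+)t^(-16) = 4.59147e-19
Sum = (6.91395e-57) + (9.67953e-56) + (1.35513e-54) + (1.89719e-53) + (2.65606e-52) + (3.71849e-51) + (5.20588e-50) + (7.28824e-49) + (1.02035e-47) + (1.42849e-46) + (1.99989e-45) + (2.79985e-44) + (3.91979e-43) + (5.4877e-42) + (7.68279e-41) + (1.07559e-39) + (1.50583e-38) + (2.10816e-37) + (2.95142e-36) + (4.13199e-35) + (5.78478e-34) + (8.09869e-33) + (1.13382e-31) + (1.58734e-30) + (2.22228e-29) + (3.11119e-28) + (4.35567e-27) + (6.09794e-26) + (8.53712e-25) + (1.1952e-23) + (1.67327e-22) + (2.34258e-21) + (4.59147e-19)
= 4.616694435e-19
Rounded to 6 significant figures: 4.61669e-19

4.61669e-19


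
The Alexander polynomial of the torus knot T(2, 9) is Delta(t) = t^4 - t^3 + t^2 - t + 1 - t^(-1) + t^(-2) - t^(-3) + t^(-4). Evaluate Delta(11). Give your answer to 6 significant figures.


Substituting t = 11 into Delta(t) = t^4 - t^3 + t^2 - t + 1 - t^(-1) + t^(-2) - t^(-3) + t^(-4):
Term values: (14641) + (-1331) + (121) + (-11) + (1) + (-0.0909091) + (0.00826446) + (-0.000751315) + (6.83013e-05)
Sum = 13420.91667
Rounded to 6 significant figures: 13420.9

13420.9


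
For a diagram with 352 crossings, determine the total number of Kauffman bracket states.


Each crossing contributes 2 choices (A-smoothing or B-smoothing).
Total states = 2^352 = 9173994463960286046443283581208347763186259956673124494950355357547691504353939232280074212440502746218496

9173994463960286046443283581208347763186259956673124494950355357547691504353939232280074212440502746218496
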